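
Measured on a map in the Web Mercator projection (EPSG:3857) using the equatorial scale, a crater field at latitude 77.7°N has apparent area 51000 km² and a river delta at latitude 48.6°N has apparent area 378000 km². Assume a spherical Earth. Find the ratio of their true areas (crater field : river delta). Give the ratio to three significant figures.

On Mercator the areal scale is sec²φ, so true area = apparent × cos²φ.
True area of crater field: 51000 × cos²(77.7°) = 51000 × 0.04538 = 2314 km².
True area of river delta: 378000 × cos²(48.6°) = 378000 × 0.4373 = 165300 km².
Ratio = 2314 / 165300 ≈ 0.0140.

0.0140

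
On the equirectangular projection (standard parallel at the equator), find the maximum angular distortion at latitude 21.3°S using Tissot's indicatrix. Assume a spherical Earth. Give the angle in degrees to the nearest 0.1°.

4.1°

For the equirectangular projection with φ₀ = 0 (plate carrée), h = 1 along meridians and k = sec φ along parallels.
At 21.3°: h = 1.000, k = 1.073; principal scales a = 1.073, b = 1.000.
sin(ω/2) = (a − b)/(a + b) = 0.07332/2.073 = 0.03536, so ω = 2 arcsin(0.03536) ≈ 4.1°.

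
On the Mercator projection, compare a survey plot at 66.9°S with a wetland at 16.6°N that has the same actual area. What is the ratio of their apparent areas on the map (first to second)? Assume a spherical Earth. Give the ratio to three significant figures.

On Mercator, area is exaggerated by sec²φ = 1/cos²φ.
At 66.9°: sec²(66.9°) = 1/0.3923² = 6.497.
At 16.6°: sec²(16.6°) = 1/0.9583² = 1.089.
Ratio = 6.497/1.089 = cos²(16.6°)/cos²(66.9°) ≈ 5.97.

5.97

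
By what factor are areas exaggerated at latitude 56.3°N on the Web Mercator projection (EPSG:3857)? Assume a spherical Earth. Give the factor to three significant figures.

3.25

For Mercator, h = k = sec φ (a conformal cylindrical projection has a single point scale, 1/cos φ).
Areal scale = k² = sec²φ = 1/cos²(56.3°) = 1/0.5548² = 3.248.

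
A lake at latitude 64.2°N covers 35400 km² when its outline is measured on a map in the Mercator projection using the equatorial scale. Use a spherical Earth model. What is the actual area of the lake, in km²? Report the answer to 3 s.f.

For Mercator, h = k = sec φ (a conformal cylindrical projection has a single point scale, 1/cos φ).
Areal scale = k² = sec²φ = 1/cos²(64.2°) = 1/0.4352² = 5.279.
True area = apparent / (areal scale) = 35400 / 5.279 ≈ 6710 km².

6710 km²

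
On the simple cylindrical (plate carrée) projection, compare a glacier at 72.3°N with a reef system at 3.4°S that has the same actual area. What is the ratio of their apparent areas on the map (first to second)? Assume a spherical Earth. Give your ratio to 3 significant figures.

For the equirectangular projection with φ₀ = 0 (plate carrée), h = 1 along meridians and k = sec φ along parallels.
Areal scale at 72.3°: h·k = 1.000 × 3.289 = 3.289.
Areal scale at 3.4°: h·k = 1.000 × 1.002 = 1.002.
Ratio = 3.289/1.002 ≈ 3.28.

3.28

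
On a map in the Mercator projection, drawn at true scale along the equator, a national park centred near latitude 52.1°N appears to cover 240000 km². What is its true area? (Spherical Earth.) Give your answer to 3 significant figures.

For Mercator, h = k = sec φ (a conformal cylindrical projection has a single point scale, 1/cos φ).
Areal scale = k² = sec²φ = 1/cos²(52.1°) = 1/0.6143² = 2.650.
True area = apparent / (areal scale) = 240000 / 2.650 ≈ 90600 km².

90600 km²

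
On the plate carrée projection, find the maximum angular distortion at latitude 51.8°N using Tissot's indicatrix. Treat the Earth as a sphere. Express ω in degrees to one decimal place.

Plate carrée maps x = Rλ, y = Rφ. The meridian scale is h = 1 and the parallel scale is k = 1/cos φ = sec φ.
At 51.8°: h = 1.000, k = 1.617; principal scales a = 1.617, b = 1.000.
sin(ω/2) = (a − b)/(a + b) = 0.6171/2.617 = 0.2358, so ω = 2 arcsin(0.2358) ≈ 27.3°.

27.3°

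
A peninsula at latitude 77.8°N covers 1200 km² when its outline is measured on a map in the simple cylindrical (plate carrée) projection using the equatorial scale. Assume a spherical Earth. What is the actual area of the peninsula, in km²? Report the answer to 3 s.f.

254 km²

For the equirectangular projection with φ₀ = 0 (plate carrée), h = 1 along meridians and k = sec φ along parallels.
Areal scale = h·k = 1 × sec φ; at 77.8°, h = 1.000, k = 4.732, so h·k = 4.732.
True area = apparent / (areal scale) = 1200 / 4.732 ≈ 254 km².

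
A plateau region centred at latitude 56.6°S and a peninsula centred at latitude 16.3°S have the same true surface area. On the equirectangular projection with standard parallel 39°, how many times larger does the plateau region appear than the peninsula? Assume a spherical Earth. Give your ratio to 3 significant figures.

1.74

The equidistant cylindrical projection with φ₀ = 39° has h = 1 (meridians true) and k = cos φ₀ / cos φ along parallels.
Areal scale at 56.6°: h·k = 1.000 × 1.412 = 1.412.
Areal scale at 16.3°: h·k = 1.000 × 0.8097 = 0.8097.
Ratio = 1.412/0.8097 ≈ 1.74.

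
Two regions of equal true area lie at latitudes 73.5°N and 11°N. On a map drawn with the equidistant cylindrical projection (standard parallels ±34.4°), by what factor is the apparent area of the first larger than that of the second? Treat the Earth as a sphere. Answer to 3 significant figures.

The equidistant cylindrical projection with φ₀ = 34.4° has h = 1 (meridians true) and k = cos φ₀ / cos φ along parallels.
Areal scale at 73.5°: h·k = 1.000 × 2.905 = 2.905.
Areal scale at 11°: h·k = 1.000 × 0.8406 = 0.8406.
Ratio = 2.905/0.8406 ≈ 3.46.

3.46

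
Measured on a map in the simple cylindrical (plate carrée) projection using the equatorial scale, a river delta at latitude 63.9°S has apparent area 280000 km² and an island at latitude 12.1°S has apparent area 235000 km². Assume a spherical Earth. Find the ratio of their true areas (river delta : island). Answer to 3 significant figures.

On the plate carrée, areal scale = h·k = 1 × sec φ, so true area = apparent × cos φ.
True area of river delta: 280000 × cos(63.9°) = 280000 × 0.4399 = 123200 km².
True area of island: 235000 × cos(12.1°) = 235000 × 0.9778 = 229800 km².
Ratio = 123200 / 229800 ≈ 0.536.

0.536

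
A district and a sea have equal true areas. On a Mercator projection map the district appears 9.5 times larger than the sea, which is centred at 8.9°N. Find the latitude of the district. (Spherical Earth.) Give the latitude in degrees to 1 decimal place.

71.3°

For equal true areas on Mercator, apparent areas scale as sec²φ, so the ratio is cos²φ₂ / cos²φ₁.
cos²φ₂ / cos²φ₁ = 9.5  ⇒  cos φ₁ = cos 8.9° / √9.5 = 0.9880/3.082 = 0.3205.
φ₁ = arccos(0.3205) ≈ 71.3°.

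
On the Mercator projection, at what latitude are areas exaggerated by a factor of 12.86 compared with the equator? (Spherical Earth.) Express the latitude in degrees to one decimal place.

73.8°

Mercator areal scale is sec²φ.
sec²φ = 12.86  ⇒  cos²φ = 0.07776  ⇒  cos φ = 0.2789.
φ = arccos(0.2789) ≈ 73.8°.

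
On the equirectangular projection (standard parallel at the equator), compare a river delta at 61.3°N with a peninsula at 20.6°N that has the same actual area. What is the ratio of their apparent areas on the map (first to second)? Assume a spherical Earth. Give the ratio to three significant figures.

Plate carrée maps x = Rλ, y = Rφ. The meridian scale is h = 1 and the parallel scale is k = 1/cos φ = sec φ.
Areal scale at 61.3°: h·k = 1.000 × 2.082 = 2.082.
Areal scale at 20.6°: h·k = 1.000 × 1.068 = 1.068.
Ratio = 2.082/1.068 ≈ 1.95.

1.95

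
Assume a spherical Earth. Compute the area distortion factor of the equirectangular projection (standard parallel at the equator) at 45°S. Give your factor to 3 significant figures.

For the equirectangular projection with φ₀ = 0 (plate carrée), h = 1 along meridians and k = sec φ along parallels.
Areal scale = h·k = 1 × sec φ; at 45°, h = 1.000, k = 1.414, so h·k = 1.414.

1.41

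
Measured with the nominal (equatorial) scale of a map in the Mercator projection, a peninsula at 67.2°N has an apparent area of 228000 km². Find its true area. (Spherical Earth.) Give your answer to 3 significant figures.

For Mercator, h = k = sec φ (a conformal cylindrical projection has a single point scale, 1/cos φ).
Areal scale = k² = sec²φ = 1/cos²(67.2°) = 1/0.3875² = 6.659.
True area = apparent / (areal scale) = 228000 / 6.659 ≈ 34200 km².

34200 km²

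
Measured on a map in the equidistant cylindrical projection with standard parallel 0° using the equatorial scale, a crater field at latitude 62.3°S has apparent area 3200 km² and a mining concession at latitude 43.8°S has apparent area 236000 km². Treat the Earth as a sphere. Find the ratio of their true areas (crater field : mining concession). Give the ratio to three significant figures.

0.00873

On the plate carrée, areal scale = h·k = 1 × sec φ, so true area = apparent × cos φ.
True area of crater field: 3200 × cos(62.3°) = 3200 × 0.4648 = 1487 km².
True area of mining concession: 236000 × cos(43.8°) = 236000 × 0.7218 = 170300 km².
Ratio = 1487 / 170300 ≈ 0.00873.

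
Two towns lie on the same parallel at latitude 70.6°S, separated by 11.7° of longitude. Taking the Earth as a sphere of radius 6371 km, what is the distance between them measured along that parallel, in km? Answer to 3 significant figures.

432 km

Arc length along a parallel = R cos φ · Δλ (with Δλ in radians).
= 6371 × cos 70.6° × (11.7° × π/180) = 6371 × 0.3322 × 0.2042 ≈ 432 km.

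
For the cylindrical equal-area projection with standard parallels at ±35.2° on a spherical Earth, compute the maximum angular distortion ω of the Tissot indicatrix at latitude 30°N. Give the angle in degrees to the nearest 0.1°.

Cylindrical equal-area (φ₀ = 35.2°): h = cos φ / cos 35.2° along meridians, k = cos 35.2° / cos φ along parallels; h·k = 1.
At 30°: h = 1.060, k = 0.9436; principal scales a = 1.060, b = 0.9436.
sin(ω/2) = (a − b)/(a + b) = 0.1163/2.003 = 0.05803, so ω = 2 arcsin(0.05803) ≈ 6.7°.

6.7°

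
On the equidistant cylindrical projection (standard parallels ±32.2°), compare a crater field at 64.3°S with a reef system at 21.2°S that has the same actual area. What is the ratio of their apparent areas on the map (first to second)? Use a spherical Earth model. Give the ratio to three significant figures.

With standard parallel φ₀ = 32.2°, the equirectangular projection gives x = Rλ cos φ₀, y = Rφ, so h = 1 and k = cos 32.2° / cos φ.
Areal scale at 64.3°: h·k = 1.000 × 1.951 = 1.951.
Areal scale at 21.2°: h·k = 1.000 × 0.9076 = 0.9076.
Ratio = 1.951/0.9076 ≈ 2.15.

2.15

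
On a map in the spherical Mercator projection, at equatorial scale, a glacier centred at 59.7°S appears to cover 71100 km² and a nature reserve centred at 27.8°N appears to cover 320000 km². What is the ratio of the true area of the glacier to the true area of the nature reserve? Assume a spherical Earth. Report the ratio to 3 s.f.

0.0723

Since Mercator area scale is 1/cos²φ, the true area equals the apparent area multiplied by cos²φ.
True area of glacier: 71100 × cos²(59.7°) = 71100 × 0.2545 = 18100 km².
True area of nature reserve: 320000 × cos²(27.8°) = 320000 × 0.7825 = 250400 km².
Ratio = 18100 / 250400 ≈ 0.0723.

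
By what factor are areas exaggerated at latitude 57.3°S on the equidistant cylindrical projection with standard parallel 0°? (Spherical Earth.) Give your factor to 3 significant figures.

1.85

For the equirectangular projection with φ₀ = 0 (plate carrée), h = 1 along meridians and k = sec φ along parallels.
Areal scale = h·k = 1 × sec φ; at 57.3°, h = 1.000, k = 1.851, so h·k = 1.851.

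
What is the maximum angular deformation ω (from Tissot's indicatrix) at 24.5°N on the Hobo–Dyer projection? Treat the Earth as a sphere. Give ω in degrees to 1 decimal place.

15.7°

The Hobo–Dyer projection is cylindrical equal-area with φ₀ = 37.5°. Cylindrical equal-area (φ₀ = 37.5°): h = cos φ / cos 37.5° along meridians, k = cos 37.5° / cos φ along parallels; h·k = 1.
At 24.5°: h = 1.147, k = 0.8719; principal scales a = 1.147, b = 0.8719.
sin(ω/2) = (a − b)/(a + b) = 0.2751/2.019 = 0.1363, so ω = 2 arcsin(0.1363) ≈ 15.7°.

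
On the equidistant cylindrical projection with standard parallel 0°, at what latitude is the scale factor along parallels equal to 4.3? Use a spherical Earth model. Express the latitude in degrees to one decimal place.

Plate carrée: h = 1, k = sec φ along parallels.
sec φ = 4.3  ⇒  cos φ = 0.2326  ⇒  φ ≈ 76.6°.

76.6°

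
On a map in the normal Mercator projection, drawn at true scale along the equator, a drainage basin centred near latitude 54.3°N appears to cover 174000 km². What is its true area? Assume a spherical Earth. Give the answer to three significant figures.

59300 km²

Mercator is conformal, so the point scale is isotropic: h = k = sec φ = 1/cos φ.
Areal scale = k² = sec²φ = 1/cos²(54.3°) = 1/0.5835² = 2.937.
True area = apparent / (areal scale) = 174000 / 2.937 ≈ 59300 km².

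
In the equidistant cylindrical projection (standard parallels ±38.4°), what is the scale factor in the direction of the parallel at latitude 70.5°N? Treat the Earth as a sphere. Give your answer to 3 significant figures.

2.35

In the equirectangular projection with standard parallel φ₀ = 38.4° (x = Rλ cos φ₀, y = Rφ), meridians are true-scale (h = 1) and the parallel scale is k = cos φ₀ / cos φ.
k = cos 38.4° / cos 70.5° = 0.7837/0.3338 = 2.348.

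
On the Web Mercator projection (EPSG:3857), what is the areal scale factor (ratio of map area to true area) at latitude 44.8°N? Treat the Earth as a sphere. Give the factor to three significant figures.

1.99

The Mercator projection is conformal; its linear scale factor is the same in every direction and equals sec φ = 1/cos φ.
Areal scale = k² = sec²φ = 1/cos²(44.8°) = 1/0.7096² = 1.986.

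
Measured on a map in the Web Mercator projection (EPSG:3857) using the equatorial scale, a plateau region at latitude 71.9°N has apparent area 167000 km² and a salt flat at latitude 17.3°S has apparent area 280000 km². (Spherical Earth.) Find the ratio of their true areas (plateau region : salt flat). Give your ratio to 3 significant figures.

0.0632

On Mercator the areal scale is sec²φ, so true area = apparent × cos²φ.
True area of plateau region: 167000 × cos²(71.9°) = 167000 × 0.09652 = 16120 km².
True area of salt flat: 280000 × cos²(17.3°) = 280000 × 0.9116 = 255200 km².
Ratio = 16120 / 255200 ≈ 0.0632.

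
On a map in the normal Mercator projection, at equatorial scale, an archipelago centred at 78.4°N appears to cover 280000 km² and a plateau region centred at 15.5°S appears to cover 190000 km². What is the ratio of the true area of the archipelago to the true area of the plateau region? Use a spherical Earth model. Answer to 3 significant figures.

0.0642

On Mercator the areal scale is sec²φ, so true area = apparent × cos²φ.
True area of archipelago: 280000 × cos²(78.4°) = 280000 × 0.04043 = 11320 km².
True area of plateau region: 190000 × cos²(15.5°) = 190000 × 0.9286 = 176400 km².
Ratio = 11320 / 176400 ≈ 0.0642.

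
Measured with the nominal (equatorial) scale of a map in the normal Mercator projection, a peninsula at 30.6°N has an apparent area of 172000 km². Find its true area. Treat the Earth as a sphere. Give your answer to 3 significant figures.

For Mercator, h = k = sec φ (a conformal cylindrical projection has a single point scale, 1/cos φ).
Areal scale = k² = sec²φ = 1/cos²(30.6°) = 1/0.8607² = 1.350.
True area = apparent / (areal scale) = 172000 / 1.350 ≈ 127000 km².

127000 km²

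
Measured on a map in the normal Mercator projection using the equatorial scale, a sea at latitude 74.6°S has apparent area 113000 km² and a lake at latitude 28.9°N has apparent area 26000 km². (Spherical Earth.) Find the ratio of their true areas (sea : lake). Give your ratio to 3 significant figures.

Since Mercator area scale is 1/cos²φ, the true area equals the apparent area multiplied by cos²φ.
True area of sea: 113000 × cos²(74.6°) = 113000 × 0.07052 = 7969 km².
True area of lake: 26000 × cos²(28.9°) = 26000 × 0.7664 = 19930 km².
Ratio = 7969 / 19930 ≈ 0.400.

0.400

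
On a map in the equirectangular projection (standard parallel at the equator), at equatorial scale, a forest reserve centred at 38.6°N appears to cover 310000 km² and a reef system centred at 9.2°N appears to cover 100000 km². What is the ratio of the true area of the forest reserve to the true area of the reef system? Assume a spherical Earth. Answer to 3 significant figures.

2.45

Plate carrée has h = 1 and k = sec φ, giving areal scale sec φ; true area = (apparent area) · cos φ.
True area of forest reserve: 310000 × cos(38.6°) = 310000 × 0.7815 = 242300 km².
True area of reef system: 100000 × cos(9.2°) = 100000 × 0.9871 = 98710 km².
Ratio = 242300 / 98710 ≈ 2.45.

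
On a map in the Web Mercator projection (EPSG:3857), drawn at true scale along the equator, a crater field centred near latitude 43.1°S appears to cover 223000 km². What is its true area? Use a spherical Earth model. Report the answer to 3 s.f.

For Mercator, h = k = sec φ (a conformal cylindrical projection has a single point scale, 1/cos φ).
Areal scale = k² = sec²φ = 1/cos²(43.1°) = 1/0.7302² = 1.876.
True area = apparent / (areal scale) = 223000 / 1.876 ≈ 119000 km².

119000 km²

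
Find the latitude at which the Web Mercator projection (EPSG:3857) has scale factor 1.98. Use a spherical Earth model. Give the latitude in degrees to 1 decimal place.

59.7°

Mercator scale is k = sec φ = 1/cos φ.
1/cos φ = 1.98  ⇒  cos φ = 0.5051  ⇒  φ = arccos(0.5051) ≈ 59.7°.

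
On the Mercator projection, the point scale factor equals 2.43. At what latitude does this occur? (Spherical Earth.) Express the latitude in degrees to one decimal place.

65.7°

Mercator scale is k = sec φ = 1/cos φ.
1/cos φ = 2.43  ⇒  cos φ = 0.4115  ⇒  φ = arccos(0.4115) ≈ 65.7°.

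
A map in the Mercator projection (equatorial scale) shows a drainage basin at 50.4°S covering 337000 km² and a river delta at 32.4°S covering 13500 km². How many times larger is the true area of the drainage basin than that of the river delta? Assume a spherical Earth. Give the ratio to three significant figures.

14.2

On Mercator the areal scale is sec²φ, so true area = apparent × cos²φ.
True area of drainage basin: 337000 × cos²(50.4°) = 337000 × 0.4063 = 136900 km².
True area of river delta: 13500 × cos²(32.4°) = 13500 × 0.7129 = 9624 km².
Ratio = 136900 / 9624 ≈ 14.2.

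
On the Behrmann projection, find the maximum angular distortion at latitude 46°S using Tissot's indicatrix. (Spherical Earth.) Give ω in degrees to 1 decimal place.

25.1°

The Behrmann projection is cylindrical equal-area with φ₀ = 30°. Cylindrical equal-area (φ₀ = 30°): h = cos φ / cos 30° along meridians, k = cos 30° / cos φ along parallels; h·k = 1.
At 46°: h = 0.8021, k = 1.247; principal scales a = 1.247, b = 0.8021.
sin(ω/2) = (a − b)/(a + b) = 0.4446/2.049 = 0.2170, so ω = 2 arcsin(0.2170) ≈ 25.1°.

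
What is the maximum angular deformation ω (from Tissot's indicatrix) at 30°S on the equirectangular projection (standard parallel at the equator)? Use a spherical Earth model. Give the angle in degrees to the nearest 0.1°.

For the equirectangular projection with φ₀ = 0 (plate carrée), h = 1 along meridians and k = sec φ along parallels.
At 30°: h = 1.000, k = 1.155; principal scales a = 1.155, b = 1.000.
sin(ω/2) = (a − b)/(a + b) = 0.1547/2.155 = 0.07180, so ω = 2 arcsin(0.07180) ≈ 8.2°.

8.2°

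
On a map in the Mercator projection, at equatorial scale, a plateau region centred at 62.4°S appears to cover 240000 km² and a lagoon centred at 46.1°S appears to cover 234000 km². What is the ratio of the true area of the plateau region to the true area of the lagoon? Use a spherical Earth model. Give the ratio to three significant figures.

0.458

On Mercator the areal scale is sec²φ, so true area = apparent × cos²φ.
True area of plateau region: 240000 × cos²(62.4°) = 240000 × 0.2146 = 51510 km².
True area of lagoon: 234000 × cos²(46.1°) = 234000 × 0.4808 = 112500 km².
Ratio = 51510 / 112500 ≈ 0.458.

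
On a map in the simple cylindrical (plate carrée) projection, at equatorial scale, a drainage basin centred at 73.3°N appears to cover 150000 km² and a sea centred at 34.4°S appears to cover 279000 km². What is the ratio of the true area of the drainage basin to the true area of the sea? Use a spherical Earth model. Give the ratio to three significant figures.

Plate carrée has h = 1 and k = sec φ, giving areal scale sec φ; true area = (apparent area) · cos φ.
True area of drainage basin: 150000 × cos(73.3°) = 150000 × 0.2874 = 43100 km².
True area of sea: 279000 × cos(34.4°) = 279000 × 0.8251 = 230200 km².
Ratio = 43100 / 230200 ≈ 0.187.

0.187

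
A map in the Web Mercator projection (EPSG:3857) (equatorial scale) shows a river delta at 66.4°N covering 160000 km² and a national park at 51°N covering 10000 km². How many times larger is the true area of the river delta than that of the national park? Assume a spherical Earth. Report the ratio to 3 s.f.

6.48

On Mercator the areal scale is sec²φ, so true area = apparent × cos²φ.
True area of river delta: 160000 × cos²(66.4°) = 160000 × 0.1603 = 25640 km².
True area of national park: 10000 × cos²(51°) = 10000 × 0.3960 = 3960 km².
Ratio = 25640 / 3960 ≈ 6.48.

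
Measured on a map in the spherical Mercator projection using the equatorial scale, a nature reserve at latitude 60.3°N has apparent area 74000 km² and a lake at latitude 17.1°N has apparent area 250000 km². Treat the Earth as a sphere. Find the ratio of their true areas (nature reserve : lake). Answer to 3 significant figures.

Since Mercator area scale is 1/cos²φ, the true area equals the apparent area multiplied by cos²φ.
True area of nature reserve: 74000 × cos²(60.3°) = 74000 × 0.2455 = 18170 km².
True area of lake: 250000 × cos²(17.1°) = 250000 × 0.9135 = 228400 km².
Ratio = 18170 / 228400 ≈ 0.0795.

0.0795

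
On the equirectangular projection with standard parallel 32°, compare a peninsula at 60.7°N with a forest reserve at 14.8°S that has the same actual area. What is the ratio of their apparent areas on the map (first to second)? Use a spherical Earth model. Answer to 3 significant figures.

With standard parallel φ₀ = 32°, the equirectangular projection gives x = Rλ cos φ₀, y = Rφ, so h = 1 and k = cos 32° / cos φ.
Areal scale at 60.7°: h·k = 1.000 × 1.733 = 1.733.
Areal scale at 14.8°: h·k = 1.000 × 0.8771 = 0.8771.
Ratio = 1.733/0.8771 ≈ 1.98.

1.98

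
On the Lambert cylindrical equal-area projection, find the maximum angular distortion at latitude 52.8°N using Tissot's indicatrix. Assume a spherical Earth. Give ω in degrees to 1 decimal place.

The Lambert cylindrical equal-area projection is the cylindrical equal-area projection with its standard parallel at the equator (φ₀ = 0). For cylindrical equal-area with standard parallel φ₀, h = cos φ / cos φ₀ and k = cos φ₀ / cos φ, so h·k = 1.
At 52.8°: h = 0.6046, k = 1.654; principal scales a = 1.654, b = 0.6046.
sin(ω/2) = (a − b)/(a + b) = 1.049/2.259 = 0.4646, so ω = 2 arcsin(0.4646) ≈ 55.4°.

55.4°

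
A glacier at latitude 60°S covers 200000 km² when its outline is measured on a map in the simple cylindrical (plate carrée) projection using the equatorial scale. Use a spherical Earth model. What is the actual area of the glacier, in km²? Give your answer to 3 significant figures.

100000 km²

For the equirectangular projection with φ₀ = 0 (plate carrée), h = 1 along meridians and k = sec φ along parallels.
Areal scale = h·k = 1 × sec φ; at 60°, h = 1.000, k = 2.000, so h·k = 2.000.
True area = apparent / (areal scale) = 200000 / 2.000 ≈ 100000 km².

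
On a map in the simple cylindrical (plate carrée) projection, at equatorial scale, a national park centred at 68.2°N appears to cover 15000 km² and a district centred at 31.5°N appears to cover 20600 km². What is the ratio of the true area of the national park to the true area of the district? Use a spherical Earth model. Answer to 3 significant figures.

On the plate carrée, areal scale = h·k = 1 × sec φ, so true area = apparent × cos φ.
True area of national park: 15000 × cos(68.2°) = 15000 × 0.3714 = 5571 km².
True area of district: 20600 × cos(31.5°) = 20600 × 0.8526 = 17560 km².
Ratio = 5571 / 17560 ≈ 0.317.

0.317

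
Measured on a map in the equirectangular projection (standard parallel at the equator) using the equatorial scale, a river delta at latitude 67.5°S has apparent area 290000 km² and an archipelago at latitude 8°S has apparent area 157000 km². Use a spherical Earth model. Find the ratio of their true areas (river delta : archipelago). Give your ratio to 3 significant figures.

0.714

Plate carrée has h = 1 and k = sec φ, giving areal scale sec φ; true area = (apparent area) · cos φ.
True area of river delta: 290000 × cos(67.5°) = 290000 × 0.3827 = 111000 km².
True area of archipelago: 157000 × cos(8°) = 157000 × 0.9903 = 155500 km².
Ratio = 111000 / 155500 ≈ 0.714.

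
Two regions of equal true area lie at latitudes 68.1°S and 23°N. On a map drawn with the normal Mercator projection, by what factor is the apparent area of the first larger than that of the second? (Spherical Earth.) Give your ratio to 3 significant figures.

6.09

On Mercator, area is exaggerated by sec²φ = 1/cos²φ.
At 68.1°: sec²(68.1°) = 1/0.3730² = 7.188.
At 23°: sec²(23°) = 1/0.9205² = 1.180.
Ratio = 7.188/1.180 = cos²(23°)/cos²(68.1°) ≈ 6.09.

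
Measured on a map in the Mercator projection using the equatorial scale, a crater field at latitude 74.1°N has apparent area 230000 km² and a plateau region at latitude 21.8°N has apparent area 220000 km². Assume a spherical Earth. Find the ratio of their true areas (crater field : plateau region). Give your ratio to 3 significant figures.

0.0910

Since Mercator area scale is 1/cos²φ, the true area equals the apparent area multiplied by cos²φ.
True area of crater field: 230000 × cos²(74.1°) = 230000 × 0.07505 = 17260 km².
True area of plateau region: 220000 × cos²(21.8°) = 220000 × 0.8621 = 189700 km².
Ratio = 17260 / 189700 ≈ 0.0910.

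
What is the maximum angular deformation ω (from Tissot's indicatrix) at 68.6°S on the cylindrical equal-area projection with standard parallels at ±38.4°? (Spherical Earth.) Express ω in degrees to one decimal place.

For cylindrical equal-area with standard parallel φ₀, h = cos φ / cos φ₀ and k = cos φ₀ / cos φ, so h·k = 1.
At 68.6°: h = 0.4656, k = 2.148; principal scales a = 2.148, b = 0.4656.
sin(ω/2) = (a − b)/(a + b) = 1.682/2.613 = 0.6437, so ω = 2 arcsin(0.6437) ≈ 80.1°.

80.1°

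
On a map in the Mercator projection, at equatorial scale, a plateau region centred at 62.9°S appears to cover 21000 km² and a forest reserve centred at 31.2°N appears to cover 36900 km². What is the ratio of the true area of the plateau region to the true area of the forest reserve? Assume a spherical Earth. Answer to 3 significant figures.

0.161

Mercator's areal exaggeration is sec²φ; hence true area = (apparent area) · cos²φ.
True area of plateau region: 21000 × cos²(62.9°) = 21000 × 0.2075 = 4358 km².
True area of forest reserve: 36900 × cos²(31.2°) = 36900 × 0.7316 = 27000 km².
Ratio = 4358 / 27000 ≈ 0.161.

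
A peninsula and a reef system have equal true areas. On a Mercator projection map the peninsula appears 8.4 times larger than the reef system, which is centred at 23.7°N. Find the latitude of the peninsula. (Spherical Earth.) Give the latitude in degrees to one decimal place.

On Mercator, (apparent₁)/(apparent₂) = sec²φ₁ / sec²φ₂ when true areas are equal.
cos²φ₂ / cos²φ₁ = 8.4  ⇒  cos φ₁ = cos 23.7° / √8.4 = 0.9157/2.898 = 0.3159.
φ₁ = arccos(0.3159) ≈ 71.6°.

71.6°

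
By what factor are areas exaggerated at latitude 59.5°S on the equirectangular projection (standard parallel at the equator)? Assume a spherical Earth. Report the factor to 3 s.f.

In the plate carrée (x = Rλ, y = Rφ), meridians are true-scale (h = 1) and parallels are stretched by k = sec φ.
Areal scale = h·k = 1 × sec φ; at 59.5°, h = 1.000, k = 1.970, so h·k = 1.970.

1.97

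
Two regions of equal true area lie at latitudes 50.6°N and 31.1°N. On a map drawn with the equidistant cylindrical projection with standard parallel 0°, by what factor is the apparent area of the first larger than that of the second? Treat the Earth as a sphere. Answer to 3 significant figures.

For the equirectangular projection with φ₀ = 0 (plate carrée), h = 1 along meridians and k = sec φ along parallels.
Areal scale at 50.6°: h·k = 1.000 × 1.575 = 1.575.
Areal scale at 31.1°: h·k = 1.000 × 1.168 = 1.168.
Ratio = 1.575/1.168 ≈ 1.35.

1.35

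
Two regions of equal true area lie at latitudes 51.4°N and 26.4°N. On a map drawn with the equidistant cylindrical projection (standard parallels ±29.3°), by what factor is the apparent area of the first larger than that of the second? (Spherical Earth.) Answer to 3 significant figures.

1.44

The equidistant cylindrical projection with φ₀ = 29.3° has h = 1 (meridians true) and k = cos φ₀ / cos φ along parallels.
Areal scale at 51.4°: h·k = 1.000 × 1.398 = 1.398.
Areal scale at 26.4°: h·k = 1.000 × 0.9736 = 0.9736.
Ratio = 1.398/0.9736 ≈ 1.44.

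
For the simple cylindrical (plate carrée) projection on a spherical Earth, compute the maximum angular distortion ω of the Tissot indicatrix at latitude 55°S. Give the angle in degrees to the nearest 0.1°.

Plate carrée maps x = Rλ, y = Rφ. The meridian scale is h = 1 and the parallel scale is k = 1/cos φ = sec φ.
At 55°: h = 1.000, k = 1.743; principal scales a = 1.743, b = 1.000.
sin(ω/2) = (a − b)/(a + b) = 0.7434/2.743 = 0.2710, so ω = 2 arcsin(0.2710) ≈ 31.4°.

31.4°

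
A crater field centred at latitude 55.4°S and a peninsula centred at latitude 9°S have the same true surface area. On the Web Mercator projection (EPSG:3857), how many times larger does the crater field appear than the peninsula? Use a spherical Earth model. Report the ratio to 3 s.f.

On Mercator, area is exaggerated by sec²φ = 1/cos²φ.
At 55.4°: sec²(55.4°) = 1/0.5678² = 3.101.
At 9°: sec²(9°) = 1/0.9877² = 1.025.
Ratio = 3.101/1.025 = cos²(9°)/cos²(55.4°) ≈ 3.03.

3.03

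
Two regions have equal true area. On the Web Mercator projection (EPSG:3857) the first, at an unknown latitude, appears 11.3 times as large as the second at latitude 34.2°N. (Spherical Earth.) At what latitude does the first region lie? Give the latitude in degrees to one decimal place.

75.8°

On Mercator, (apparent₁)/(apparent₂) = sec²φ₁ / sec²φ₂ when true areas are equal.
cos²φ₂ / cos²φ₁ = 11.3  ⇒  cos φ₁ = cos 34.2° / √11.3 = 0.8271/3.362 = 0.2460.
φ₁ = arccos(0.2460) ≈ 75.8°.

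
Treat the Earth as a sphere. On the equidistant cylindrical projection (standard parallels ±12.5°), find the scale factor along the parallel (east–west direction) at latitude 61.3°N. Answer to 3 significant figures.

In the equirectangular projection with standard parallel φ₀ = 12.5° (x = Rλ cos φ₀, y = Rφ), meridians are true-scale (h = 1) and the parallel scale is k = cos φ₀ / cos φ.
k = cos 12.5° / cos 61.3° = 0.9763/0.4802 = 2.033.

2.03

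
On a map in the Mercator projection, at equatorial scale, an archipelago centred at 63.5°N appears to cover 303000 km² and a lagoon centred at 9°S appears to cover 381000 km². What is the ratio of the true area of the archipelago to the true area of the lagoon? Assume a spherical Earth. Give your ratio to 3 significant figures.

On Mercator the areal scale is sec²φ, so true area = apparent × cos²φ.
True area of archipelago: 303000 × cos²(63.5°) = 303000 × 0.1991 = 60330 km².
True area of lagoon: 381000 × cos²(9°) = 381000 × 0.9755 = 371700 km².
Ratio = 60330 / 371700 ≈ 0.162.

0.162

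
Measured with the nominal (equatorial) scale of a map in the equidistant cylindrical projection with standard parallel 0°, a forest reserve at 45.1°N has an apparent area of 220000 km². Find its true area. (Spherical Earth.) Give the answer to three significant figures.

155000 km²

In the plate carrée (x = Rλ, y = Rφ), meridians are true-scale (h = 1) and parallels are stretched by k = sec φ.
Areal scale = h·k = 1 × sec φ; at 45.1°, h = 1.000, k = 1.417, so h·k = 1.417.
True area = apparent / (areal scale) = 220000 / 1.417 ≈ 155000 km².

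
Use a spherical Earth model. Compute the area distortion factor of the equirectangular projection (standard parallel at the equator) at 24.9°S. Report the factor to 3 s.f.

1.10

Plate carrée maps x = Rλ, y = Rφ. The meridian scale is h = 1 and the parallel scale is k = 1/cos φ = sec φ.
Areal scale = h·k = 1 × sec φ; at 24.9°, h = 1.000, k = 1.102, so h·k = 1.102.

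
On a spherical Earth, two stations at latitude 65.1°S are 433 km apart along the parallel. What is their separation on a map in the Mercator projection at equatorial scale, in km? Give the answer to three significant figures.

1030 km

Mercator is conformal, so the point scale is isotropic: h = k = sec φ = 1/cos φ.
Along the parallel, k = sec 65.1° = 1/0.4210 = 2.375.
Map distance = 433 × 2.375 ≈ 1030 km.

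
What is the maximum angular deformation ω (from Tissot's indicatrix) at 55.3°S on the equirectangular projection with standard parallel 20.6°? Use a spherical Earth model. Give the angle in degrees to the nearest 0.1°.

The equidistant cylindrical projection with φ₀ = 20.6° has h = 1 (meridians true) and k = cos φ₀ / cos φ along parallels.
At 55.3°: h = 1.000, k = 1.644; principal scales a = 1.644, b = 1.000.
sin(ω/2) = (a − b)/(a + b) = 0.6443/2.644 = 0.2437, so ω = 2 arcsin(0.2437) ≈ 28.2°.

28.2°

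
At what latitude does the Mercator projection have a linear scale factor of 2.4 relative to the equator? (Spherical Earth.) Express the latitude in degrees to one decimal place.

65.4°

Mercator scale is k = sec φ = 1/cos φ.
1/cos φ = 2.4  ⇒  cos φ = 0.4167  ⇒  φ = arccos(0.4167) ≈ 65.4°.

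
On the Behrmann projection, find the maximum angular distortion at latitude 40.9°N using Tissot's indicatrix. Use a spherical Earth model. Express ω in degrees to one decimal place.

15.5°

The Behrmann projection is cylindrical equal-area with φ₀ = 30°. A cylindrical equal-area projection with standard parallel φ₀ has meridian scale h = cos φ / cos φ₀ and parallel scale k = cos φ₀ / cos φ (so areas are preserved, h·k = 1).
At 40.9°: h = 0.8728, k = 1.146; principal scales a = 1.146, b = 0.8728.
sin(ω/2) = (a − b)/(a + b) = 0.2730/2.019 = 0.1352, so ω = 2 arcsin(0.1352) ≈ 15.5°.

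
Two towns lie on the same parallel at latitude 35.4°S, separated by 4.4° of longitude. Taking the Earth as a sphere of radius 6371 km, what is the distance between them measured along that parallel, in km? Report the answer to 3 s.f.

Arc length along a parallel = R cos φ · Δλ (with Δλ in radians).
= 6371 × cos 35.4° × (4.4° × π/180) = 6371 × 0.8151 × 0.07679 ≈ 399 km.

399 km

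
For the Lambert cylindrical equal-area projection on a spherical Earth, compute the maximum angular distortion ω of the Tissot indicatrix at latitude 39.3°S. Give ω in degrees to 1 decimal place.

29.1°

The Lambert cylindrical equal-area projection is the cylindrical equal-area projection with its standard parallel at the equator (φ₀ = 0). Cylindrical equal-area (φ₀ = 0°): h = cos φ / cos 0° along meridians, k = cos 0° / cos φ along parallels; h·k = 1.
At 39.3°: h = 0.7738, k = 1.292; principal scales a = 1.292, b = 0.7738.
sin(ω/2) = (a − b)/(a + b) = 0.5184/2.066 = 0.2509, so ω = 2 arcsin(0.2509) ≈ 29.1°.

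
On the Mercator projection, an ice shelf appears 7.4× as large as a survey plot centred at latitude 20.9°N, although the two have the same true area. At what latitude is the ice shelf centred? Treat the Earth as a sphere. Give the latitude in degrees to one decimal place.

69.9°

On Mercator, (apparent₁)/(apparent₂) = sec²φ₁ / sec²φ₂ when true areas are equal.
cos²φ₂ / cos²φ₁ = 7.4  ⇒  cos φ₁ = cos 20.9° / √7.4 = 0.9342/2.720 = 0.3434.
φ₁ = arccos(0.3434) ≈ 69.9°.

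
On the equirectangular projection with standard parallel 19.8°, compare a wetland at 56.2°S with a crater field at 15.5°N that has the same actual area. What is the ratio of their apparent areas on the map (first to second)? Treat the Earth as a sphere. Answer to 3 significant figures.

The equidistant cylindrical projection with φ₀ = 19.8° has h = 1 (meridians true) and k = cos φ₀ / cos φ along parallels.
Areal scale at 56.2°: h·k = 1.000 × 1.691 = 1.691.
Areal scale at 15.5°: h·k = 1.000 × 0.9764 = 0.9764.
Ratio = 1.691/0.9764 ≈ 1.73.

1.73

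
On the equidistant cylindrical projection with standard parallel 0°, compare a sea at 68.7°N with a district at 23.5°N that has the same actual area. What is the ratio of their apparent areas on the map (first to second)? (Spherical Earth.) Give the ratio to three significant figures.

2.52

Plate carrée maps x = Rλ, y = Rφ. The meridian scale is h = 1 and the parallel scale is k = 1/cos φ = sec φ.
Areal scale at 68.7°: h·k = 1.000 × 2.753 = 2.753.
Areal scale at 23.5°: h·k = 1.000 × 1.090 = 1.090.
Ratio = 2.753/1.090 ≈ 2.52.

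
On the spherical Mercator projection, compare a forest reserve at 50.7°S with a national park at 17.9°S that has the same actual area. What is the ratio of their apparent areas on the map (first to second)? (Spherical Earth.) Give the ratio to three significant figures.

2.26

On Mercator, area is exaggerated by sec²φ = 1/cos²φ.
At 50.7°: sec²(50.7°) = 1/0.6334² = 2.493.
At 17.9°: sec²(17.9°) = 1/0.9516² = 1.104.
Ratio = 2.493/1.104 = cos²(17.9°)/cos²(50.7°) ≈ 2.26.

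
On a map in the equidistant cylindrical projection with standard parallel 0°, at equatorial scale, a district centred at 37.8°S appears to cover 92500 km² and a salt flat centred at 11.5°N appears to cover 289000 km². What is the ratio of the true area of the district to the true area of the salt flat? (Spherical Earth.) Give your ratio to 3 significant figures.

On the plate carrée, areal scale = h·k = 1 × sec φ, so true area = apparent × cos φ.
True area of district: 92500 × cos(37.8°) = 92500 × 0.7902 = 73090 km².
True area of salt flat: 289000 × cos(11.5°) = 289000 × 0.9799 = 283200 km².
Ratio = 73090 / 283200 ≈ 0.258.

0.258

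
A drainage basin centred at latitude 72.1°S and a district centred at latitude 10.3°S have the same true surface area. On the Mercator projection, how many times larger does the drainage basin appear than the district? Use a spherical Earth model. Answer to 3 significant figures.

On Mercator, area is exaggerated by sec²φ = 1/cos²φ.
At 72.1°: sec²(72.1°) = 1/0.3074² = 10.59.
At 10.3°: sec²(10.3°) = 1/0.9839² = 1.033.
Ratio = 10.59/1.033 = cos²(10.3°)/cos²(72.1°) ≈ 10.2.

10.2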